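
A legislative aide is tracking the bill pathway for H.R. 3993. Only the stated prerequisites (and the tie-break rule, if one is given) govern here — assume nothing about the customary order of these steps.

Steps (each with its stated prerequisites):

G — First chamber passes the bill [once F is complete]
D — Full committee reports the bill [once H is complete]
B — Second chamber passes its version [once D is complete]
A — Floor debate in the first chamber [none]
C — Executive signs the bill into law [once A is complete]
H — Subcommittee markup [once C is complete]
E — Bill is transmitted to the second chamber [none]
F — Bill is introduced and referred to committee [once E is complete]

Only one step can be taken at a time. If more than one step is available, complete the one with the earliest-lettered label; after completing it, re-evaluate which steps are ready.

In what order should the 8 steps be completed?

A, C, E, F, G, H, D, B

A and E have no prerequisites; A has the earlier label, so A is first.
C and E are both available; C has the earlier label → C.
H now also ready, so the ready set is {E, H}; E has the earlier label → E.
Now F and H have their prerequisites met. F has the earlier label, so F next.
G now also ready, so the ready set is {G, H}; G has the earlier label → G.
H needed C, now all done → H.
D needed H, now all done → D.
Next only B has its prerequisites met → B.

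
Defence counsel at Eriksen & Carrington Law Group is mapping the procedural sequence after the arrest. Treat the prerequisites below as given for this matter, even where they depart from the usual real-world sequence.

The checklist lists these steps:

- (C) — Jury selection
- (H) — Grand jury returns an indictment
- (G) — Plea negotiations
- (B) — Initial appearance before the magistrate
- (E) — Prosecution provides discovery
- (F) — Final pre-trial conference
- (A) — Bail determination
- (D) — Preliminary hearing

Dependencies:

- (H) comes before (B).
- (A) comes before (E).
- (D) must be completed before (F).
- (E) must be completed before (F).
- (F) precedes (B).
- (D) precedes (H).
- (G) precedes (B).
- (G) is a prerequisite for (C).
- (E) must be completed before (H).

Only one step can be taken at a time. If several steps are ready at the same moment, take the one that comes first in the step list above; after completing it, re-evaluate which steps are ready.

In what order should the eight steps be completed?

(G) (C) (A) (E) (D) (H) (F) (B)

Nothing is required for (G), (A) and (D). (G) is listed earlier → (G) first.
Ready: (C), (A) and (D). (C) is listed earlier → (C).
Ready: (A) and (D). (A) is listed earlier → (A).
Ready: (E) and (D). (E) is listed earlier → (E).
That leaves (D) as the only ready step → (D).
Now (H) and (F) have their prerequisites met. (H) is listed earlier, so (H) next.
That leaves (F) as the only ready step → (F).
(B) needed (H), (G) and (F), now all done → (B).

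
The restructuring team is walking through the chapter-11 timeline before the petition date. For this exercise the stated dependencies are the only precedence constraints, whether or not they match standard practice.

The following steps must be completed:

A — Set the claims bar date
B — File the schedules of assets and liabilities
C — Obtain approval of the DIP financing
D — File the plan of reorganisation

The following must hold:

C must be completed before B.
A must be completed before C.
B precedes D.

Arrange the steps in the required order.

A is the only step with nothing outstanding, so it goes first.
That leaves C as the only ready step → C.
B needed C, now all done → B.
Next only D has its prerequisites met → D.

A → C → B → D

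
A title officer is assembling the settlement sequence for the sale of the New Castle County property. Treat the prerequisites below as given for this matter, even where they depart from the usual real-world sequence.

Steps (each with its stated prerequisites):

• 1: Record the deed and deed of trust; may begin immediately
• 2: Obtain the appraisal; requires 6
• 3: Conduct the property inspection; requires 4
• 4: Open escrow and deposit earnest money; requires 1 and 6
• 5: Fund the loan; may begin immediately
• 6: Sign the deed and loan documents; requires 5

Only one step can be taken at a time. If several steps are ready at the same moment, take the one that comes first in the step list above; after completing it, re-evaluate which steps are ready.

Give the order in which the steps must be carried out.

1 and 5 have no prerequisites; 1 is listed earlier, so 1 is first.
That leaves 5 as the only ready step → 5.
That leaves 6 as the only ready step → 6.
Now 2 and 4 have their prerequisites met. 2 is listed earlier, so 2 next.
4 needed 1 and 6, now all done → 4.
3 needed 4, now all done → 3.

1, 5, 6, 2, 4, 3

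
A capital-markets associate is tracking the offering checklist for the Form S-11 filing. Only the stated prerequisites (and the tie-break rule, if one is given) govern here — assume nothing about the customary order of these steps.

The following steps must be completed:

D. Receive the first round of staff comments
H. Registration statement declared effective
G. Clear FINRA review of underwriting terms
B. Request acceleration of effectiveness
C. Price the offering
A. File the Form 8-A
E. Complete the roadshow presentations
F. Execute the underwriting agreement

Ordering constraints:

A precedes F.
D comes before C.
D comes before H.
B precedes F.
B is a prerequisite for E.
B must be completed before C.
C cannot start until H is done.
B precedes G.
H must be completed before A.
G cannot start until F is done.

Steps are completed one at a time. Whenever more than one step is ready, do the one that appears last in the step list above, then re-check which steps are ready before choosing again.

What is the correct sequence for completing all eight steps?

B → E → D → H → A → F → C → G

Nothing is required for B and D. B is listed later → B first.
Now E and D have their prerequisites met. E is listed later, so E next.
Next only D has its prerequisites met → D.
H is the only step now ready → H.
A and C are both available; A is listed later → A.
F now also ready, so the ready set is {F, C}; F is listed later → F.
G now also ready, so the ready set is {C, G}; C is listed later → C.
G needed F and B, now all done → G.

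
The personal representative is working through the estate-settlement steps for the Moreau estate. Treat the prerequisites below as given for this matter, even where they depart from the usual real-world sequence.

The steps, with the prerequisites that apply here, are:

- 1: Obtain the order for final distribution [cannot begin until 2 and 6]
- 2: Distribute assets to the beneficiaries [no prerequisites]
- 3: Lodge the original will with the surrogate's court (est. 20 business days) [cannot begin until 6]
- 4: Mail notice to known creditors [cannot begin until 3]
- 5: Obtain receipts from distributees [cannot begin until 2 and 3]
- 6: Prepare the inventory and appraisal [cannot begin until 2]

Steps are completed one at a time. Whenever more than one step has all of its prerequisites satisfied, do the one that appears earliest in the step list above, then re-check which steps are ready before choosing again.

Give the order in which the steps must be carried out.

2, 6, 1, 3, 4, 5

2 is the only step with nothing outstanding, so it goes first.
6 is the only step now ready → 6.
Now 1 and 3 have their prerequisites met. 1 is listed earlier, so 1 next.
Next only 3 has its prerequisites met → 3.
4 and 5 are both available; 4 is listed earlier → 4.
5 needed 2 and 3, now all done → 5.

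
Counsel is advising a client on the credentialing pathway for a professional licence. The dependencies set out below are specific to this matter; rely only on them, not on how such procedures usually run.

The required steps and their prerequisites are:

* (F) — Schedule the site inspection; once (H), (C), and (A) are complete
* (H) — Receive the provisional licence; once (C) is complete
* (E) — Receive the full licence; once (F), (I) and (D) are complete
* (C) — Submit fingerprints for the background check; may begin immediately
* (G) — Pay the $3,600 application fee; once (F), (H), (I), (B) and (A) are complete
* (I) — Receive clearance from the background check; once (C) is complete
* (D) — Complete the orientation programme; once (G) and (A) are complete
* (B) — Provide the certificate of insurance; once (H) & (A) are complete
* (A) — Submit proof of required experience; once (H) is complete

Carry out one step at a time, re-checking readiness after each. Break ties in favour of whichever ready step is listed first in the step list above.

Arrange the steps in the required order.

(C) (H) (I) (A) (F) (B) (G) (D) (E)

(C) has no prerequisites → (C) first.
Ready: (H) and (I). (H) is listed earlier → (H).
(A) now also ready, so the ready set is {(I), (A)}; (I) is listed earlier → (I).
(A) needed (H), now all done → (A).
(F) and (B) are both available; (F) is listed earlier → (F).
Next only (B) has its prerequisites met → (B).
Next only (G) has its prerequisites met → (G).
(D) needed (G) and (A), now all done → (D).
(E) needed (F), (I) and (D), now all done → (E).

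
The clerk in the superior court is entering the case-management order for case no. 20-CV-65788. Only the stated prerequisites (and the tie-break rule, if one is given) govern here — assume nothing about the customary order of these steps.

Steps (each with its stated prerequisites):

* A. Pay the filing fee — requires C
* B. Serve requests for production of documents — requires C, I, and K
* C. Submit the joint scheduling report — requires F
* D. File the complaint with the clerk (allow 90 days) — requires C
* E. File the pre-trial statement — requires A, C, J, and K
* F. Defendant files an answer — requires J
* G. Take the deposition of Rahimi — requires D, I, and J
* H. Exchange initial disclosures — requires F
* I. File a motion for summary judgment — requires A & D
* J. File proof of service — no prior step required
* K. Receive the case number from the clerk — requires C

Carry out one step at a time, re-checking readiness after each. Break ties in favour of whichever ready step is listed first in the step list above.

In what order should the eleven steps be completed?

J F C A D H I G K B E

J has no prerequisites → J first.
F is the only step now ready → F.
Ready: C and H. C is listed earlier → C.
A, D, H and K are all available; A is listed earlier → A.
D, H and K are all available; D is listed earlier → D.
I now also ready, so the ready set is {H, I, K}; H is listed earlier → H.
Now I and K have their prerequisites met. I is listed earlier, so I next.
G now also ready, so the ready set is {G, K}; G is listed earlier → G.
K is the only step now ready → K.
Ready: B and E. B is listed earlier → B.
That leaves E as the only ready step → E.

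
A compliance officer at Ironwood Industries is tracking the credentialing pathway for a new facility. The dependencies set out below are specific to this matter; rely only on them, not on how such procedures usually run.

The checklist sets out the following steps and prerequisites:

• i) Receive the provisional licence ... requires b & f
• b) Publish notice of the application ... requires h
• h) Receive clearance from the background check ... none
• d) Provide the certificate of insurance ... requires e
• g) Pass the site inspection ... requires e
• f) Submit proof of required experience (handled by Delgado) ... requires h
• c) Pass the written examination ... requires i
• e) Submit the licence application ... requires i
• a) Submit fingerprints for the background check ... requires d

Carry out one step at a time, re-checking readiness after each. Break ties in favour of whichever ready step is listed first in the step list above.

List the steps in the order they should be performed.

h, b, f, i, c, e, d, g, a

h has no prerequisites → h first.
Ready: b and f. b is listed earlier → b.
f is the only step now ready → f.
Next only i has its prerequisites met → i.
c and e are both available; c is listed earlier → c.
Next only e has its prerequisites met → e.
d and g are both available; d is listed earlier → d.
Now g and a have their prerequisites met. g is listed earlier, so g next.
a needed d, now all done → a.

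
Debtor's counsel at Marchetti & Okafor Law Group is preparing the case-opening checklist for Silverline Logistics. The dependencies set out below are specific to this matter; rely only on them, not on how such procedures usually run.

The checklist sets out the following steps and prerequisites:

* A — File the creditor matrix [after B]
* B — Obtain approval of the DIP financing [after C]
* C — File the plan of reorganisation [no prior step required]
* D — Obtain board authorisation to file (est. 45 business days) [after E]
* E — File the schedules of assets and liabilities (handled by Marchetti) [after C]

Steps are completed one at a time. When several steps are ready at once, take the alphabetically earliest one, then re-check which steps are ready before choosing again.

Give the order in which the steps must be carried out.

C, B, A, E, D

C has no prerequisites → C first.
B and E are both available; B has the earlier label → B.
A now also ready, so the ready set is {A, E}; A has the earlier label → A.
Next only E has its prerequisites met → E.
Next only D has its prerequisites met → D.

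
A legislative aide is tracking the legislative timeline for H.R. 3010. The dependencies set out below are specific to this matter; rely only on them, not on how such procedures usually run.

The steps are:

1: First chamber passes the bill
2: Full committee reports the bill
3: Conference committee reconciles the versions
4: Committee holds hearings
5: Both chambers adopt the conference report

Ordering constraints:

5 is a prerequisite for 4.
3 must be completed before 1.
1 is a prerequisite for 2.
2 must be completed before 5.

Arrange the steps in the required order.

3 has no prerequisites → 3 first.
1 is the only step now ready → 1.
2 needed 1, now all done → 2.
That leaves 5 as the only ready step → 5.
4 is the only step now ready → 4.

3 1 2 5 4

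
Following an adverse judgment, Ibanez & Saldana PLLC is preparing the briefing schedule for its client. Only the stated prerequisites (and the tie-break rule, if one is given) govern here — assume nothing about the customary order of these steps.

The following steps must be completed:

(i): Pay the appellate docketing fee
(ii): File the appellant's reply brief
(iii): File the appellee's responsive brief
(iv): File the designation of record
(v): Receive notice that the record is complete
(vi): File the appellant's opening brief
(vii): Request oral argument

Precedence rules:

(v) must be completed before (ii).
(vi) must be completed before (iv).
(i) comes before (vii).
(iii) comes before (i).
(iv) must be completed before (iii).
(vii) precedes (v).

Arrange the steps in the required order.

(vi) → (iv) → (iii) → (i) → (vii) → (v) → (ii)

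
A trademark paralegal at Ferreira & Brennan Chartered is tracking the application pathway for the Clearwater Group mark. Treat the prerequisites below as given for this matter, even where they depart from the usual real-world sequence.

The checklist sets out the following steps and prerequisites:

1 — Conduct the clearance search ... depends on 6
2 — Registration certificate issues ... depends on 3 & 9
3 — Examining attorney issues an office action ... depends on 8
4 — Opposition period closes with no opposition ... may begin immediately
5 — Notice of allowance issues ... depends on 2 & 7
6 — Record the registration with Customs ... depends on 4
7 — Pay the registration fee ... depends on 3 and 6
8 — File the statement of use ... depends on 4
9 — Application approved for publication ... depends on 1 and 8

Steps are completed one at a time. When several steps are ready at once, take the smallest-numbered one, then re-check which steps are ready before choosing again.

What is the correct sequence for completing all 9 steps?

4 → 6 → 1 → 8 → 3 → 7 → 9 → 2 → 5

4 is the only step with nothing outstanding, so it goes first.
Ready: 6 and 8. 6 has the earlier label → 6.
Ready: 1 and 8. 1 has the earlier label → 1.
Next only 8 has its prerequisites met → 8.
Ready: 3 and 9. 3 has the earlier label → 3.
Ready: 7 and 9. 7 has the earlier label → 7.
9 needed 1 and 8, now all done → 9.
Next only 2 has its prerequisites met → 2.
5 needed 2 and 7, now all done → 5.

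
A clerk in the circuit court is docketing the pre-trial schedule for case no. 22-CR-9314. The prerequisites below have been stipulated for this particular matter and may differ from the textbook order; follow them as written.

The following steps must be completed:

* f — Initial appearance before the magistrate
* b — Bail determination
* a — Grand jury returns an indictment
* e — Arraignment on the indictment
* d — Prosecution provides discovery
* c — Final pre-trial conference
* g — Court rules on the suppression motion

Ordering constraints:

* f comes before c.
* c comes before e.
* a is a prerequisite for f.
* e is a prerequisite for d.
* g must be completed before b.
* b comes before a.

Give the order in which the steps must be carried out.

g b a f c e d

Only g has no prerequisites, so it is first.
b is the only step now ready → b.
a needed b, now all done → a.
f needed a, now all done → f.
Next only c has its prerequisites met → c.
e is the only step now ready → e.
d needed e, now all done → d.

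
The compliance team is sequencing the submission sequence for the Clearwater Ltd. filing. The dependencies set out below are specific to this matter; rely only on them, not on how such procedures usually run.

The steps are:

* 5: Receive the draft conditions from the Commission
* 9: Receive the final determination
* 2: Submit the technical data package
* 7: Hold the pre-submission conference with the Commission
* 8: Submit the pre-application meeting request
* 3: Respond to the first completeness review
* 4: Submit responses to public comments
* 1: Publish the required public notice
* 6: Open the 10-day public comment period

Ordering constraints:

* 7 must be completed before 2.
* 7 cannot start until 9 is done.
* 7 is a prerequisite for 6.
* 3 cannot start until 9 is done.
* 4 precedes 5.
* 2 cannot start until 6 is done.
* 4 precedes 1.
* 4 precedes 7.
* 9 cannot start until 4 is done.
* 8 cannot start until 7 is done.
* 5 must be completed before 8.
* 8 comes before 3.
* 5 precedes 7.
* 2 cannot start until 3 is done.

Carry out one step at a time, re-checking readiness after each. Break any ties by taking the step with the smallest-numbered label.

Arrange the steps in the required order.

4, 1, 5, 9, 7, 6, 8, 3, 2

Only 4 has no prerequisites, so it is first.
1, 5 and 9 are all available; 1 has the earlier label → 1.
Ready: 5 and 9. 5 has the earlier label → 5.
Next only 9 has its prerequisites met → 9.
7 is the only step now ready → 7.
Now 6 and 8 have their prerequisites met. 6 has the earlier label, so 6 next.
That leaves 8 as the only ready step → 8.
Next only 3 has its prerequisites met → 3.
2 is the only step now ready → 2.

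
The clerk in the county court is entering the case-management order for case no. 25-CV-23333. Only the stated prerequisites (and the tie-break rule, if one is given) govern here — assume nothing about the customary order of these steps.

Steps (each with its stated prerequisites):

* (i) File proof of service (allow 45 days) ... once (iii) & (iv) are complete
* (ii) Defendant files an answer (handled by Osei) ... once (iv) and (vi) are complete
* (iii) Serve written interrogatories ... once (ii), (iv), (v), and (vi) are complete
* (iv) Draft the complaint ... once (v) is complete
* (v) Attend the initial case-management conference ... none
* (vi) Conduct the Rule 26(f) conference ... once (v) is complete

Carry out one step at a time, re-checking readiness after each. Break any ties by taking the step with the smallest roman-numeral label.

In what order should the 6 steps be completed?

(v) → (iv) → (vi) → (ii) → (iii) → (i)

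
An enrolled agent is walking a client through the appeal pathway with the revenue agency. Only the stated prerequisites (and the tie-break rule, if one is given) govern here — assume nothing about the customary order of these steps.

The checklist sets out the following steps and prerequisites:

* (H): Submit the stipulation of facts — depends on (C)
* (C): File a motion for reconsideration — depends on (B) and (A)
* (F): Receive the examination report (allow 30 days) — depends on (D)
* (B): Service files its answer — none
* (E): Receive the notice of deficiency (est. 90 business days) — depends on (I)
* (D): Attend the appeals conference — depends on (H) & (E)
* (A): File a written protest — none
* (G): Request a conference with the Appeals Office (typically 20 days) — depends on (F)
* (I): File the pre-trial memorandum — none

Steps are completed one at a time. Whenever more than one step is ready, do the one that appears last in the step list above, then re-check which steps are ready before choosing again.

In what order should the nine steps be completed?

(I) (A) (E) (B) (C) (H) (D) (F) (G)

Nothing is required for (I), (A) and (B). (I) is listed later → (I) first.
Now (A), (E) and (B) have their prerequisites met. (A) is listed later, so (A) next.
Ready: (E) and (B). (E) is listed later → (E).
(B) is the only step now ready → (B).
(C) needed (A) and (B), now all done → (C).
(H) is the only step now ready → (H).
(D) needed (E) and (H), now all done → (D).
(F) needed (D), now all done → (F).
Next only (G) has its prerequisites met → (G).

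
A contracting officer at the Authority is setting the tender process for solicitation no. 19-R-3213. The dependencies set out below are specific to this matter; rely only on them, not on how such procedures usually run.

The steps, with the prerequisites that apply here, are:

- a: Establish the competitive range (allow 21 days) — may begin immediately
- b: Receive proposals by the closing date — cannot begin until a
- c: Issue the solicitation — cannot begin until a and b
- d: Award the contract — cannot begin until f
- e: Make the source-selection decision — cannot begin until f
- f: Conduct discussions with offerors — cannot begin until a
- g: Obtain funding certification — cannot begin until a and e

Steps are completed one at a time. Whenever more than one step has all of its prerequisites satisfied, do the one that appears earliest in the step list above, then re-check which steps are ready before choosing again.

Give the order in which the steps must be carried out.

a → b → c → f → d → e → g

a is the only step with nothing outstanding, so it goes first.
b and f are both available; b is listed earlier → b.
Now c and f have their prerequisites met. c is listed earlier, so c next.
f needed a, now all done → f.
d and e are both available; d is listed earlier → d.
Next only e has its prerequisites met → e.
Next only g has its prerequisites met → g.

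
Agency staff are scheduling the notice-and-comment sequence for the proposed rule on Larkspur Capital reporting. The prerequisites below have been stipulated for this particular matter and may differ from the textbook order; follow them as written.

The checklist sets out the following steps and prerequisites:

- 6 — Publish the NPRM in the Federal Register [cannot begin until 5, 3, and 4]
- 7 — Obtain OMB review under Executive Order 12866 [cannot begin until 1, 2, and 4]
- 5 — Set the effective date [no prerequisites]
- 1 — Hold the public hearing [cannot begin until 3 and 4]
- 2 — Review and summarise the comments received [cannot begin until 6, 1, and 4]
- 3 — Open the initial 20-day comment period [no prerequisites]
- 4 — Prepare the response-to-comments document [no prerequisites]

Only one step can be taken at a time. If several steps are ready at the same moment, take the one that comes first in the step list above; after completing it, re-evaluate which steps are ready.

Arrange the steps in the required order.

5, 3, 4, 6, 1, 2, 7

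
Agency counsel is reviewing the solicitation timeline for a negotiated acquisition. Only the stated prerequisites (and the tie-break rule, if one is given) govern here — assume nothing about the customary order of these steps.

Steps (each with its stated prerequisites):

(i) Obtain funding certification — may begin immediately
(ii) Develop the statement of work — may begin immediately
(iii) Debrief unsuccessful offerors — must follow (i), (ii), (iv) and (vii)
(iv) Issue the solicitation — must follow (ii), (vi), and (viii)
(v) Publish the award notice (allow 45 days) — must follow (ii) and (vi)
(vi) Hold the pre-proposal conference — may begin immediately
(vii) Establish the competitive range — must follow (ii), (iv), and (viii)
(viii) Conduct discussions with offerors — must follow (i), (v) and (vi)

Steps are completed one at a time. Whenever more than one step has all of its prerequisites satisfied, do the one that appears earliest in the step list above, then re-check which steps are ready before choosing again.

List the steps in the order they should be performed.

Nothing is required for (i), (ii) and (vi). (i) is listed earlier → (i) first.
(ii) and (vi) are both available; (ii) is listed earlier → (ii).
That leaves (vi) as the only ready step → (vi).
Next only (v) has its prerequisites met → (v).
That leaves (viii) as the only ready step → (viii).
(iv) is the only step now ready → (iv).
(vii) needed (ii), (iv) and (viii), now all done → (vii).
Next only (iii) has its prerequisites met → (iii).

(i), (ii), (vi), (v), (viii), (iv), (vii), (iii)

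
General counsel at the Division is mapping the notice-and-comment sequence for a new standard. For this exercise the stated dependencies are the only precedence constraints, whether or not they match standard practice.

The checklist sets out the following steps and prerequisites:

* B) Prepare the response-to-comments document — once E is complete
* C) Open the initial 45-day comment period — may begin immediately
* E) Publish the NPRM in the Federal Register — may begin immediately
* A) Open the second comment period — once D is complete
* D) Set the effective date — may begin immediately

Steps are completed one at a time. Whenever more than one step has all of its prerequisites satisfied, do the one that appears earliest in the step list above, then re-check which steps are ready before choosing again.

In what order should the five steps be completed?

C, E, B, D, A

Nothing is required for C, E and D. C is listed earlier → C first.
E and D are both available; E is listed earlier → E.
B now also ready, so the ready set is {B, D}; B is listed earlier → B.
D is the only step now ready → D.
A is the only step now ready → A.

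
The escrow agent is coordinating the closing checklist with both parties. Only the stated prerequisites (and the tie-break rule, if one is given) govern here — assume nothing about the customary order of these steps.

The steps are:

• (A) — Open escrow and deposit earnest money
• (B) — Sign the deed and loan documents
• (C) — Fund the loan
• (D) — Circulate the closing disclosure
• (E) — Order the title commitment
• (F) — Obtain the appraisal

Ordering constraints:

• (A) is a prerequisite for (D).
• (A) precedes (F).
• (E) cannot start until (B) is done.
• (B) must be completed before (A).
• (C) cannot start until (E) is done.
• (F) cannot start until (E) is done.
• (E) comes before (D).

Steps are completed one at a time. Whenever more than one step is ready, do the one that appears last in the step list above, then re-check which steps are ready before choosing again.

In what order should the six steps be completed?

(B), (E), (C), (A), (F), (D)

(B) is the only step with nothing outstanding, so it goes first.
(E) and (A) are both available; (E) is listed later → (E).
Now (C) and (A) have their prerequisites met. (C) is listed later, so (C) next.
(A) is the only step now ready → (A).
Ready: (F) and (D). (F) is listed later → (F).
(D) is the only step now ready → (D).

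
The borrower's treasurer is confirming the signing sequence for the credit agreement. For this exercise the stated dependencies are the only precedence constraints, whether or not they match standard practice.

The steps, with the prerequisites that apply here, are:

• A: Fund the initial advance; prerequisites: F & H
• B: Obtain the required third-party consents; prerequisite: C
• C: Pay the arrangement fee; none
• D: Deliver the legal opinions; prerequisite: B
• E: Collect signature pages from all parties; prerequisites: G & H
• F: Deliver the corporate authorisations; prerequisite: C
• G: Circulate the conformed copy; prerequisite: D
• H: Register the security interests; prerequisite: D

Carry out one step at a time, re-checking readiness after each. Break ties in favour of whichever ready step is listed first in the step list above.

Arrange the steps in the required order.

C, B, D, F, G, H, A, E

C is the only step with nothing outstanding, so it goes first.
Now B and F have their prerequisites met. B is listed earlier, so B next.
Now D and F have their prerequisites met. D is listed earlier, so D next.
Now F, G and H have their prerequisites met. F is listed earlier, so F next.
Now G and H have their prerequisites met. G is listed earlier, so G next.
That leaves H as the only ready step → H.
Now A and E have their prerequisites met. A is listed earlier, so A next.
E needed G and H, now all done → E.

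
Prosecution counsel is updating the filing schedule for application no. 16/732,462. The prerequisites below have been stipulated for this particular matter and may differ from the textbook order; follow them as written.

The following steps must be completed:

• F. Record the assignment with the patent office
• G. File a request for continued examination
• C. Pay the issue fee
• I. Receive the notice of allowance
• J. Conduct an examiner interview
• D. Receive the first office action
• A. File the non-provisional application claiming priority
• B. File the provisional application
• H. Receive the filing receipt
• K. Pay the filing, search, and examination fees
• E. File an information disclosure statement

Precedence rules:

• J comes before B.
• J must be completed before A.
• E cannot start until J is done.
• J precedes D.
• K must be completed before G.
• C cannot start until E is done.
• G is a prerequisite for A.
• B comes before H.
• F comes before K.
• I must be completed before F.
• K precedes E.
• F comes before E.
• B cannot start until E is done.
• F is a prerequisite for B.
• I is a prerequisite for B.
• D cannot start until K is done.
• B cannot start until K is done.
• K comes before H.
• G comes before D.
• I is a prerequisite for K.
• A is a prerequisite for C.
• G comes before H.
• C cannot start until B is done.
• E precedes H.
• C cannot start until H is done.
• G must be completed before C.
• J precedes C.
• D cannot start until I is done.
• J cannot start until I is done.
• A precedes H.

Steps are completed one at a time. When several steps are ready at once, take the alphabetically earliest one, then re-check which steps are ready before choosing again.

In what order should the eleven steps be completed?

I F J K E B G A D H C

I is the only step with nothing outstanding, so it goes first.
Ready: F and J. F has the earlier label → F.
K now also ready, so the ready set is {J, K}; J has the earlier label → J.
That leaves K as the only ready step → K.
Ready: E and G. E has the earlier label → E.
Ready: B and G. B has the earlier label → B.
That leaves G as the only ready step → G.
Now A and D have their prerequisites met. A has the earlier label, so A next.
Now D and H have their prerequisites met. D has the earlier label, so D next.
H needed A, B, E, G and K, now all done → H.
Next only C has its prerequisites met → C.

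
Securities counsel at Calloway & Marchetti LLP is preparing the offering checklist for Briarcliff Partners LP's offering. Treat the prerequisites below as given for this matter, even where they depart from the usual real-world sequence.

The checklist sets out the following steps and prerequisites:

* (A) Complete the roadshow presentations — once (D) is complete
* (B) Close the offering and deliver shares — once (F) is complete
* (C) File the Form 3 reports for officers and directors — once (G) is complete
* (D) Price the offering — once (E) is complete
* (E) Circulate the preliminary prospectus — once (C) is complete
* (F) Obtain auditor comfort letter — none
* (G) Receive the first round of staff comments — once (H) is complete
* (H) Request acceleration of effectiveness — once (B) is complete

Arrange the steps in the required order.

(F) (B) (H) (G) (C) (E) (D) (A)

(F) has no prerequisites → (F) first.
(B) needed (F), now all done → (B).
(H) needed (B), now all done → (H).
(G) needed (H), now all done → (G).
That leaves (C) as the only ready step → (C).
(E) needed (C), now all done → (E).
(D) is the only step now ready → (D).
(A) needed (D), now all done → (A).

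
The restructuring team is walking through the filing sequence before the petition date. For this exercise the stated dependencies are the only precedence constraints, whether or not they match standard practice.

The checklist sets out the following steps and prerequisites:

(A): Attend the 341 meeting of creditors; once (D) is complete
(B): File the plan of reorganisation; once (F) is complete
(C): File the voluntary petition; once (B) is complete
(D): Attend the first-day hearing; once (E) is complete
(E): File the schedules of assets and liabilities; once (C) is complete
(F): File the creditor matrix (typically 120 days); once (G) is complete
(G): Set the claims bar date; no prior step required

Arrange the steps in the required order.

(G) is the only step with nothing outstanding, so it goes first.
That leaves (F) as the only ready step → (F).
(B) needed (F), now all done → (B).
(C) is the only step now ready → (C).
That leaves (E) as the only ready step → (E).
That leaves (D) as the only ready step → (D).
(A) needed (D), now all done → (A).

(G), (F), (B), (C), (E), (D), (A)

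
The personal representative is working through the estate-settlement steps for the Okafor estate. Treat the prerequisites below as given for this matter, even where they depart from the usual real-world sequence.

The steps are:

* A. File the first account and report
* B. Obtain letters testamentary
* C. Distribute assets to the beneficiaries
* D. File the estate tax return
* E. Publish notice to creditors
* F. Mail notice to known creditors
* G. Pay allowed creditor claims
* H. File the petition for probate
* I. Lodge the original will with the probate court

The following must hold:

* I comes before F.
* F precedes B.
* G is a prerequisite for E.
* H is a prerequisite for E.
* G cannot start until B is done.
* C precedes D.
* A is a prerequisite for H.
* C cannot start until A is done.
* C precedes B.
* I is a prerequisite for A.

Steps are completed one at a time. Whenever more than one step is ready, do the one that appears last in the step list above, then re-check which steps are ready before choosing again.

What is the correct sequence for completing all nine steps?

I → F → A → H → C → D → B → G → E

Only I has no prerequisites, so it is first.
Now F and A have their prerequisites met. F is listed later, so F next.
Next only A has its prerequisites met → A.
H and C are both available; H is listed later → H.
C is the only step now ready → C.
D and B are both available; D is listed later → D.
B needed F and C, now all done → B.
G needed B, now all done → G.
E needed H and G, now all done → E.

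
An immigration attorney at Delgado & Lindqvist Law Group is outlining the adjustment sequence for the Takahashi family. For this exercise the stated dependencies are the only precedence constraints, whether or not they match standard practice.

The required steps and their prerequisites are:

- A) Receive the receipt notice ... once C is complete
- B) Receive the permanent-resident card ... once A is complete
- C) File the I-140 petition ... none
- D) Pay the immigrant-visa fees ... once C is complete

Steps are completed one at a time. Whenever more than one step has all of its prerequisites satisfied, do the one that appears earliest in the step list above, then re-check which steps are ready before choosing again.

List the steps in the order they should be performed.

C A B D

Only C has no prerequisites, so it is first.
Now A and D have their prerequisites met. A is listed earlier, so A next.
Now B and D have their prerequisites met. B is listed earlier, so B next.
That leaves D as the only ready step → D.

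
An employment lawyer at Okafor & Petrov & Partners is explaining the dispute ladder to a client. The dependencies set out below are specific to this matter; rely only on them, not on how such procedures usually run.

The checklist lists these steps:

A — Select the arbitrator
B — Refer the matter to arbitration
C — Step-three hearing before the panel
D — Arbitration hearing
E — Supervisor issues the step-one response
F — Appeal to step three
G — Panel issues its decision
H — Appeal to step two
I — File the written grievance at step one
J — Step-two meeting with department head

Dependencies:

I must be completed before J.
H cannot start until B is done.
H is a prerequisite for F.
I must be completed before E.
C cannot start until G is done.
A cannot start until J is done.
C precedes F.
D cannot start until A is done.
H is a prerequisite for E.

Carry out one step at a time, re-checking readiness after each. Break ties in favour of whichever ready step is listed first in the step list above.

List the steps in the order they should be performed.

B, G and I have no prerequisites; B is listed earlier, so B is first.
G, H and I are all available; G is listed earlier → G.
Ready: C, H and I. C is listed earlier → C.
H and I are both available; H is listed earlier → H.
Now F and I have their prerequisites met. F is listed earlier, so F next.
That leaves I as the only ready step → I.
Now E and J have their prerequisites met. E is listed earlier, so E next.
Next only J has its prerequisites met → J.
A needed J, now all done → A.
D needed A, now all done → D.

B, G, C, H, F, I, E, J, A, D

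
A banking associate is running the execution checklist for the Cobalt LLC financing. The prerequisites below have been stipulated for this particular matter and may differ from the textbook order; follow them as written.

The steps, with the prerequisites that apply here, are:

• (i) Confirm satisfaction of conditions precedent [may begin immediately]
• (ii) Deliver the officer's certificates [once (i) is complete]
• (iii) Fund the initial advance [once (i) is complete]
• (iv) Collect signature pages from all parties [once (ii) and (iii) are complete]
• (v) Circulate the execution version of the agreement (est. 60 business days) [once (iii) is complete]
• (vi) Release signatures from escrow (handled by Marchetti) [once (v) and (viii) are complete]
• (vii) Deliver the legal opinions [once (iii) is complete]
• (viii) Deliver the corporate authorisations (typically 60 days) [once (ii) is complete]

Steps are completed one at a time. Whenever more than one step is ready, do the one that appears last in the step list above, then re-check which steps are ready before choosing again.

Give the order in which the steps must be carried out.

Only (i) has no prerequisites, so it is first.
(iii) and (ii) are both available; (iii) is listed later → (iii).
Ready: (vii), (v) and (ii). (vii) is listed later → (vii).
Now (v) and (ii) have their prerequisites met. (v) is listed later, so (v) next.
Next only (ii) has its prerequisites met → (ii).
Now (viii) and (iv) have their prerequisites met. (viii) is listed later, so (viii) next.
(vi) now also ready, so the ready set is {(vi), (iv)}; (vi) is listed later → (vi).
That leaves (iv) as the only ready step → (iv).

(i) → (iii) → (vii) → (v) → (ii) → (viii) → (vi) → (iv)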